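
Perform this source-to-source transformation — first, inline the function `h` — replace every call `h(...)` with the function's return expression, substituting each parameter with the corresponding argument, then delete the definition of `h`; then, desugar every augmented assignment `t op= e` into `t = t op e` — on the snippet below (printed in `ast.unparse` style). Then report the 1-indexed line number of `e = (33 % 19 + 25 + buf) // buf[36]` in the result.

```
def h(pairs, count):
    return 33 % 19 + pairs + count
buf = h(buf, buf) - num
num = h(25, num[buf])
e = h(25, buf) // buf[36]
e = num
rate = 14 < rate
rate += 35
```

3

Transformed code:
buf = 33 % 19 + buf + buf - num
num = 33 % 19 + 25 + num[buf]
e = (33 % 19 + 25 + buf) // buf[36]
e = num
rate = 14 < rate
rate = rate + 35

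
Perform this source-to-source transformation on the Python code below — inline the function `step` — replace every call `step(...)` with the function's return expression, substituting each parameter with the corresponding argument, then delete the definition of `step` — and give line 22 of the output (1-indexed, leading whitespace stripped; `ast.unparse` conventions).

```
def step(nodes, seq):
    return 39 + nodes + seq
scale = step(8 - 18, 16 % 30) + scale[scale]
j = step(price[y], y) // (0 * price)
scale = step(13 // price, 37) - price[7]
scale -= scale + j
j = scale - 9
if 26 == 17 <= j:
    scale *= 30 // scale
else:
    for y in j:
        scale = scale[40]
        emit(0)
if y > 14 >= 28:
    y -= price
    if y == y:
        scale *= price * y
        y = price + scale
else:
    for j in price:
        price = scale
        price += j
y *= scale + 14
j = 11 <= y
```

j = 11 <= y

Transformed code:
scale = 39 + (8 - 18) + 16 % 30 + scale[scale]
j = (39 + price[y] + y) // (0 * price)
scale = 39 + 13 // price + 37 - price[7]
scale -= scale + j
j = scale - 9
if 26 == 17 <= j:
    scale *= 30 // scale
else:
    for y in j:
        scale = scale[40]
        emit(0)
if y > 14 >= 28:
    y -= price
    if y == y:
        scale *= price * y
        y = price + scale
else:
    for j in price:
        price = scale
        price += j
y *= scale + 14
j = 11 <= y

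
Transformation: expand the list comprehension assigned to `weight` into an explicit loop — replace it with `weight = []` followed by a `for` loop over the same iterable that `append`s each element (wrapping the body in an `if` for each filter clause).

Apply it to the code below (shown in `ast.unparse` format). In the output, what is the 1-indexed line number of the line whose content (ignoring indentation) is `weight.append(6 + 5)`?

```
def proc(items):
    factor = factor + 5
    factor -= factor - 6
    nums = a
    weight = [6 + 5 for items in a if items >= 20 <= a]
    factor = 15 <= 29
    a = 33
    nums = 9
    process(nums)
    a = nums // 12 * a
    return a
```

Transformed code:
def proc(items):
    factor = factor + 5
    factor -= factor - 6
    nums = a
    weight = []
    for items in a:
        if items >= 20 <= a:
            weight.append(6 + 5)
    factor = 15 <= 29
    a = 33
    nums = 9
    process(nums)
    a = nums // 12 * a
    return a

8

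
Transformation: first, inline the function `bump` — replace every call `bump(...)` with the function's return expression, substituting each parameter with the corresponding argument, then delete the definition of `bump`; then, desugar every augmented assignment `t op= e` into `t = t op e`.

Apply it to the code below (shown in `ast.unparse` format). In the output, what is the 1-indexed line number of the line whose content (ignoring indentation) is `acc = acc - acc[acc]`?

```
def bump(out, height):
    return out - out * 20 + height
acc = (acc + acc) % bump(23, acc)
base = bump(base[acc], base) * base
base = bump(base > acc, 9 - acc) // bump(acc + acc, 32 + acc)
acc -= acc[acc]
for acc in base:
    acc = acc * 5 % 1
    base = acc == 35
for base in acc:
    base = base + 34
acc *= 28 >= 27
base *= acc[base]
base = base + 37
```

4

Transformed code:
acc = (acc + acc) % (23 - 23 * 20 + acc)
base = (base[acc] - base[acc] * 20 + base) * base
base = ((base > acc) - (base > acc) * 20 + (9 - acc)) // (acc + acc - (acc + acc) * 20 + (32 + acc))
acc = acc - acc[acc]
for acc in base:
    acc = acc * 5 % 1
    base = acc == 35
for base in acc:
    base = base + 34
acc = acc * (28 >= 27)
base = base * acc[base]
base = base + 37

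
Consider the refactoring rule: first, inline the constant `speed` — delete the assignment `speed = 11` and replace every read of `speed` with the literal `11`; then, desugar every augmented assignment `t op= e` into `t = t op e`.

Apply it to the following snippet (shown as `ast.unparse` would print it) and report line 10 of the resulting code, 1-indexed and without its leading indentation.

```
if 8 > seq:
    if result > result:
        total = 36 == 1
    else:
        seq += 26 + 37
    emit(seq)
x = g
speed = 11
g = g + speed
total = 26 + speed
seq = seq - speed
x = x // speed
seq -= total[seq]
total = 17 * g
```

Transformed code:
if 8 > seq:
    if result > result:
        total = 36 == 1
    else:
        seq = seq + (26 + 37)
    emit(seq)
x = g
g = g + 11
total = 26 + 11
seq = seq - 11
x = x // 11
seq = seq - total[seq]
total = 17 * g

seq = seq - 11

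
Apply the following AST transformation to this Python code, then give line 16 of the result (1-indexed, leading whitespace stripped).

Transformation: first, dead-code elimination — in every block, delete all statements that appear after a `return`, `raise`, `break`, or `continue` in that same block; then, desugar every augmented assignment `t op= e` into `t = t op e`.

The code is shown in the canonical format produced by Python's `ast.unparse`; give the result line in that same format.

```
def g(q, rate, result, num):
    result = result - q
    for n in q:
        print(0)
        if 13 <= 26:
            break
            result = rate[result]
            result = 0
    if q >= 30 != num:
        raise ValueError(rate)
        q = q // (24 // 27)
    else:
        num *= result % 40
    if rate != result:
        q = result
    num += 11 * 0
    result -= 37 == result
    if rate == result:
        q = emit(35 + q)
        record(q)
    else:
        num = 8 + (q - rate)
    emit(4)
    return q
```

Transformed code:
def g(q, rate, result, num):
    result = result - q
    for n in q:
        print(0)
        if 13 <= 26:
            break
    if q >= 30 != num:
        raise ValueError(rate)
    else:
        num = num * (result % 40)
    if rate != result:
        q = result
    num = num + 11 * 0
    result = result - (37 == result)
    if rate == result:
        q = emit(35 + q)
        record(q)
    else:
        num = 8 + (q - rate)
    emit(4)
    return q

q = emit(35 + q)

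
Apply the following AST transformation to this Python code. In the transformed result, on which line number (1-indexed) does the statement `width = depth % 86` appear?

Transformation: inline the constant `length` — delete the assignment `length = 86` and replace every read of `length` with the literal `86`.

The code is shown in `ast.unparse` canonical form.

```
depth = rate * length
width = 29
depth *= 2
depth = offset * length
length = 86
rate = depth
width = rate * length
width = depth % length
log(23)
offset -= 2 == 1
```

7

Transformed code:
depth = rate * 86
width = 29
depth *= 2
depth = offset * 86
rate = depth
width = rate * 86
width = depth % 86
log(23)
offset -= 2 == 1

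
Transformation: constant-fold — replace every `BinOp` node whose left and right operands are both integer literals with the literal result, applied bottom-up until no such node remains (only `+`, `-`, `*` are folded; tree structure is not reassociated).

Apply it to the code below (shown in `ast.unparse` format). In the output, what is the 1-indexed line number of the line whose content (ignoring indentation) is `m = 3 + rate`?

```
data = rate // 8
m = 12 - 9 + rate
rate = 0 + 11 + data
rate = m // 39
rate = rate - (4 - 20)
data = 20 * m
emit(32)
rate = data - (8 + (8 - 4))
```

Transformed code:
data = rate // 8
m = 3 + rate
rate = 11 + data
rate = m // 39
rate = rate - -16
data = 20 * m
emit(32)
rate = data - 12

2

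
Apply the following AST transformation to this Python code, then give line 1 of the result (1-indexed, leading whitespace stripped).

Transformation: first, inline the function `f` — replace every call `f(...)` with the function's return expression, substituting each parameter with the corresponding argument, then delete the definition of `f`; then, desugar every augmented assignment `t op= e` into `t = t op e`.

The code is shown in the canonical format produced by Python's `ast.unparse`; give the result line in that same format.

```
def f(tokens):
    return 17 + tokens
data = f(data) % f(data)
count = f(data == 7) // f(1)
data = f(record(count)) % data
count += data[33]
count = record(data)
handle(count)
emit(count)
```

Transformed code:
data = (17 + data) % (17 + data)
count = (17 + (data == 7)) // (17 + 1)
data = (17 + record(count)) % data
count = count + data[33]
count = record(data)
handle(count)
emit(count)

data = (17 + data) % (17 + data)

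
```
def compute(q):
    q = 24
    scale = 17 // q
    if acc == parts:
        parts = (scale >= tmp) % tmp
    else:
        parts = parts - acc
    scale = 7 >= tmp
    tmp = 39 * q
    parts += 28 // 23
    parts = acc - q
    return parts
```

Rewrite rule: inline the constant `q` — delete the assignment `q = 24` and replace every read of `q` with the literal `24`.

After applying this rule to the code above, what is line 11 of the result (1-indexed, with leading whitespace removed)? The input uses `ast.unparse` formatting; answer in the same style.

return parts

Transformed code:
def compute(q):
    scale = 17 // 24
    if acc == parts:
        parts = (scale >= tmp) % tmp
    else:
        parts = parts - acc
    scale = 7 >= tmp
    tmp = 39 * 24
    parts += 28 // 23
    parts = acc - 24
    return parts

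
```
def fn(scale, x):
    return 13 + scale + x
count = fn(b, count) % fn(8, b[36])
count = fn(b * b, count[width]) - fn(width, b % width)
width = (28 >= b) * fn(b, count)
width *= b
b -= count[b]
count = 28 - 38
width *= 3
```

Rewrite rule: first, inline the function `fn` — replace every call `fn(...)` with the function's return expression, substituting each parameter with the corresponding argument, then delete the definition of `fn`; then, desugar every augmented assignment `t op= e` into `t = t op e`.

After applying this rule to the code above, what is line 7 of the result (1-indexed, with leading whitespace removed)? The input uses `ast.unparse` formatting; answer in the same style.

Transformed code:
count = (13 + b + count) % (13 + 8 + b[36])
count = 13 + b * b + count[width] - (13 + width + b % width)
width = (28 >= b) * (13 + b + count)
width = width * b
b = b - count[b]
count = 28 - 38
width = width * 3

width = width * 3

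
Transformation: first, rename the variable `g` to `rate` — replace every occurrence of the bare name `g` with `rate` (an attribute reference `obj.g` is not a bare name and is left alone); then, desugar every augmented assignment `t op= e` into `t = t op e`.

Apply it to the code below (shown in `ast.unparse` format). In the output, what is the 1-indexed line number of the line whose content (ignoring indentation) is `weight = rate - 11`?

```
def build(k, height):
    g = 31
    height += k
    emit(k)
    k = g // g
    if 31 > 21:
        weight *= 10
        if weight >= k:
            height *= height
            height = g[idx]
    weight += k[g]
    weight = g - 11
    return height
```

12

Transformed code:
def build(k, height):
    rate = 31
    height = height + k
    emit(k)
    k = rate // rate
    if 31 > 21:
        weight = weight * 10
        if weight >= k:
            height = height * height
            height = rate[idx]
    weight = weight + k[rate]
    weight = rate - 11
    return height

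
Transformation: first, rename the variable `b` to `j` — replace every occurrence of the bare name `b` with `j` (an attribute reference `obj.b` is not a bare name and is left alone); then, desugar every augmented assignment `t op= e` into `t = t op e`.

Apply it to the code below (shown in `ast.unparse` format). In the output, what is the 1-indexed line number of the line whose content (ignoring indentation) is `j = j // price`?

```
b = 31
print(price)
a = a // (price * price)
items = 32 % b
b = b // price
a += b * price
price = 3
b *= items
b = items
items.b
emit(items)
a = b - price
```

Transformed code:
j = 31
print(price)
a = a // (price * price)
items = 32 % j
j = j // price
a = a + j * price
price = 3
j = j * items
j = items
items.b
emit(items)
a = j - price

5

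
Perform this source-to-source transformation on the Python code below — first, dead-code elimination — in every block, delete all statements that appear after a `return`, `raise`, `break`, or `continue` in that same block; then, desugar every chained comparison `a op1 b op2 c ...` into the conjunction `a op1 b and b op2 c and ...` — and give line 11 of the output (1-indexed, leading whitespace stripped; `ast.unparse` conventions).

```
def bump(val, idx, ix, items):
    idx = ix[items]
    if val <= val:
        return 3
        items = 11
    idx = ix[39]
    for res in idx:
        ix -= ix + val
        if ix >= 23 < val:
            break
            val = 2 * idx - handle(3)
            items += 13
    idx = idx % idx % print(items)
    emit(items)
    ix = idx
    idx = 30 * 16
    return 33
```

Transformed code:
def bump(val, idx, ix, items):
    idx = ix[items]
    if val <= val:
        return 3
    idx = ix[39]
    for res in idx:
        ix -= ix + val
        if ix >= 23 and 23 < val:
            break
    idx = idx % idx % print(items)
    emit(items)
    ix = idx
    idx = 30 * 16
    return 33

emit(items)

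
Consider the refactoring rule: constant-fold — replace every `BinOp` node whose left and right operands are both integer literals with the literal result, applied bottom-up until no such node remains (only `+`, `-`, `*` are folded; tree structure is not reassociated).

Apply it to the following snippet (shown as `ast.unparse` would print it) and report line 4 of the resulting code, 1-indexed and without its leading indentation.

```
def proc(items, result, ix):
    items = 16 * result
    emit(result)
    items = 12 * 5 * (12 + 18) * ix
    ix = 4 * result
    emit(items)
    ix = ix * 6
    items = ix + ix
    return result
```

Transformed code:
def proc(items, result, ix):
    items = 16 * result
    emit(result)
    items = 1800 * ix
    ix = 4 * result
    emit(items)
    ix = ix * 6
    items = ix + ix
    return result

items = 1800 * ix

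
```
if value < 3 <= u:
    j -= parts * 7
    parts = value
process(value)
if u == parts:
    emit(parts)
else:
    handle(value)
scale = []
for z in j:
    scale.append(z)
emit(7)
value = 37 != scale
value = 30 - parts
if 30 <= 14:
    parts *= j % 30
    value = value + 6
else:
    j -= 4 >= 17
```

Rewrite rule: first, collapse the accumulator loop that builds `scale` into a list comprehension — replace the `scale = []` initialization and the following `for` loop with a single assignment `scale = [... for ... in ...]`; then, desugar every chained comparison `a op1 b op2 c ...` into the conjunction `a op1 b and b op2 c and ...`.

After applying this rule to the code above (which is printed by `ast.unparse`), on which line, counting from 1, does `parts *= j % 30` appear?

14

Transformed code:
if value < 3 and 3 <= u:
    j -= parts * 7
    parts = value
process(value)
if u == parts:
    emit(parts)
else:
    handle(value)
scale = [z for z in j]
emit(7)
value = 37 != scale
value = 30 - parts
if 30 <= 14:
    parts *= j % 30
    value = value + 6
else:
    j -= 4 >= 17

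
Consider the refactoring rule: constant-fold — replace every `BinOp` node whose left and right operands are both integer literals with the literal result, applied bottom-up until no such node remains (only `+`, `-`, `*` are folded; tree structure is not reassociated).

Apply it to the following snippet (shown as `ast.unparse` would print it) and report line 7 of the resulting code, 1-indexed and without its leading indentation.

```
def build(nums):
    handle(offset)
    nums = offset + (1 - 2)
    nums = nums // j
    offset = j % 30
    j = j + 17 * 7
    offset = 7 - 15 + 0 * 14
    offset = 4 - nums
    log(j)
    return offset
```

Transformed code:
def build(nums):
    handle(offset)
    nums = offset + -1
    nums = nums // j
    offset = j % 30
    j = j + 119
    offset = -8
    offset = 4 - nums
    log(j)
    return offset

offset = -8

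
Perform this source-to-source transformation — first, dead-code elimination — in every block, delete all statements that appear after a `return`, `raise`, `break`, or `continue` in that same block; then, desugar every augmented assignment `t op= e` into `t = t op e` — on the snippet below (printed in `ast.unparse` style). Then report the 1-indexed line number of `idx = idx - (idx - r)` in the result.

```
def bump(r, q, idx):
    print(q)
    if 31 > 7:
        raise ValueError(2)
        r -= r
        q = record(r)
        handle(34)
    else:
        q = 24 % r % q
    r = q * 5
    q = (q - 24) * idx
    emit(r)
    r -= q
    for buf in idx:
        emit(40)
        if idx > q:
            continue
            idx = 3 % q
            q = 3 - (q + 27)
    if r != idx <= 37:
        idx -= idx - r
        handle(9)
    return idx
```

16

Transformed code:
def bump(r, q, idx):
    print(q)
    if 31 > 7:
        raise ValueError(2)
    else:
        q = 24 % r % q
    r = q * 5
    q = (q - 24) * idx
    emit(r)
    r = r - q
    for buf in idx:
        emit(40)
        if idx > q:
            continue
    if r != idx <= 37:
        idx = idx - (idx - r)
        handle(9)
    return idx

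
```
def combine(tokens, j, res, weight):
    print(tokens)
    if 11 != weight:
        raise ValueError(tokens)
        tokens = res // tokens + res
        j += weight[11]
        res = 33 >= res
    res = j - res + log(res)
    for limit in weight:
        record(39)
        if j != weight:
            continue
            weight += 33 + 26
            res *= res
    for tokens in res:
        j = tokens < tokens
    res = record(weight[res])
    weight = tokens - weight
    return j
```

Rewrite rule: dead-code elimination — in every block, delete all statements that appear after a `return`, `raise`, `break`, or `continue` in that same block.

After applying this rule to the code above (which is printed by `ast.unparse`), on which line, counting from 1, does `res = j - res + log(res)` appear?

5

Transformed code:
def combine(tokens, j, res, weight):
    print(tokens)
    if 11 != weight:
        raise ValueError(tokens)
    res = j - res + log(res)
    for limit in weight:
        record(39)
        if j != weight:
            continue
    for tokens in res:
        j = tokens < tokens
    res = record(weight[res])
    weight = tokens - weight
    return j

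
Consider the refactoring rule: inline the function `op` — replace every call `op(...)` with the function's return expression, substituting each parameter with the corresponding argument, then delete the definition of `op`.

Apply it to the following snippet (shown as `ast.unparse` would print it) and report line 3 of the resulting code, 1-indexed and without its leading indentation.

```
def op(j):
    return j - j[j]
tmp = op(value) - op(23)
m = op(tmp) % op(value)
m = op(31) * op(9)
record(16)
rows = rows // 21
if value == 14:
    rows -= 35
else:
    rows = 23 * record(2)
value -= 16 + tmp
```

Transformed code:
tmp = value - value[value] - (23 - 23[23])
m = (tmp - tmp[tmp]) % (value - value[value])
m = (31 - 31[31]) * (9 - 9[9])
record(16)
rows = rows // 21
if value == 14:
    rows -= 35
else:
    rows = 23 * record(2)
value -= 16 + tmp

m = (31 - 31[31]) * (9 - 9[9])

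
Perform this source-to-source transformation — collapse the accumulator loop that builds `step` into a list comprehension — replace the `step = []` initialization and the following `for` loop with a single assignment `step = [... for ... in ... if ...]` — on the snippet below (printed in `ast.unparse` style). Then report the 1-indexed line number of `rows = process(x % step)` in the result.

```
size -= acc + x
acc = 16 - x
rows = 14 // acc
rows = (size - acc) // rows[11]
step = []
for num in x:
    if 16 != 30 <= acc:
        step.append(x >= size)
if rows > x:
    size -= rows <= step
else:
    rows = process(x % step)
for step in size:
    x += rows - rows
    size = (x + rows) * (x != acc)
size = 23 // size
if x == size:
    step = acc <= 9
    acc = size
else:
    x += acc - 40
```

Transformed code:
size -= acc + x
acc = 16 - x
rows = 14 // acc
rows = (size - acc) // rows[11]
step = [x >= size for num in x if 16 != 30 <= acc]
if rows > x:
    size -= rows <= step
else:
    rows = process(x % step)
for step in size:
    x += rows - rows
    size = (x + rows) * (x != acc)
size = 23 // size
if x == size:
    step = acc <= 9
    acc = size
else:
    x += acc - 40

9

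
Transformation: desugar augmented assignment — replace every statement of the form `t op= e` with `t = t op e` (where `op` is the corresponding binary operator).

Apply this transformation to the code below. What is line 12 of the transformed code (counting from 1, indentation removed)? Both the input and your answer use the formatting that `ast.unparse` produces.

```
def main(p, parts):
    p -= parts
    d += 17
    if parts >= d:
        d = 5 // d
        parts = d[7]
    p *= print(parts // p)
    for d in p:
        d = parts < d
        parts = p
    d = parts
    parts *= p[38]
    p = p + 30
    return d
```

Transformed code:
def main(p, parts):
    p = p - parts
    d = d + 17
    if parts >= d:
        d = 5 // d
        parts = d[7]
    p = p * print(parts // p)
    for d in p:
        d = parts < d
        parts = p
    d = parts
    parts = parts * p[38]
    p = p + 30
    return d

parts = parts * p[38]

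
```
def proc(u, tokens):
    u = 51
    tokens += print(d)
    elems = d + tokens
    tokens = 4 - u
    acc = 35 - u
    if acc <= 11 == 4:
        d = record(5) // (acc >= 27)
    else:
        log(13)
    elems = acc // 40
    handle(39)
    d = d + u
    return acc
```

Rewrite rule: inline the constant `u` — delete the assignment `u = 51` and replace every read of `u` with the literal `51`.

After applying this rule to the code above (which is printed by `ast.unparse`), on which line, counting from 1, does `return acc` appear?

Transformed code:
def proc(u, tokens):
    tokens += print(d)
    elems = d + tokens
    tokens = 4 - 51
    acc = 35 - 51
    if acc <= 11 == 4:
        d = record(5) // (acc >= 27)
    else:
        log(13)
    elems = acc // 40
    handle(39)
    d = d + 51
    return acc

13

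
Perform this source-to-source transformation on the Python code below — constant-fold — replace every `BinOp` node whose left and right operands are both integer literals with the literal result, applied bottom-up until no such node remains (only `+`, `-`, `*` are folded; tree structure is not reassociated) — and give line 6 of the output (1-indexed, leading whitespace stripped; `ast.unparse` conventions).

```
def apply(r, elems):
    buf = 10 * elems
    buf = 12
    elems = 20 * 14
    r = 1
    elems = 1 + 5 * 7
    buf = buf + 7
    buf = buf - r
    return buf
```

elems = 36

Transformed code:
def apply(r, elems):
    buf = 10 * elems
    buf = 12
    elems = 280
    r = 1
    elems = 36
    buf = buf + 7
    buf = buf - r
    return buf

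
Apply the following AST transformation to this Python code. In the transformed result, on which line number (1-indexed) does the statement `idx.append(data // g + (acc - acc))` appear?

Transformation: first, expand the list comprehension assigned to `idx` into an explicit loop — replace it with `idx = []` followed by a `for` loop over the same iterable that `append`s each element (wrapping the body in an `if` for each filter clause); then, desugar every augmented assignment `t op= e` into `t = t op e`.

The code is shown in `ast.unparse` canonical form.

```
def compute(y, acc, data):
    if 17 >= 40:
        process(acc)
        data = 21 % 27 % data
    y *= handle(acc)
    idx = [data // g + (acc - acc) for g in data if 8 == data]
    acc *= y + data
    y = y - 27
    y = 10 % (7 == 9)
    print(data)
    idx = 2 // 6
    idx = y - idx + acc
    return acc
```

Transformed code:
def compute(y, acc, data):
    if 17 >= 40:
        process(acc)
        data = 21 % 27 % data
    y = y * handle(acc)
    idx = []
    for g in data:
        if 8 == data:
            idx.append(data // g + (acc - acc))
    acc = acc * (y + data)
    y = y - 27
    y = 10 % (7 == 9)
    print(data)
    idx = 2 // 6
    idx = y - idx + acc
    return acc

9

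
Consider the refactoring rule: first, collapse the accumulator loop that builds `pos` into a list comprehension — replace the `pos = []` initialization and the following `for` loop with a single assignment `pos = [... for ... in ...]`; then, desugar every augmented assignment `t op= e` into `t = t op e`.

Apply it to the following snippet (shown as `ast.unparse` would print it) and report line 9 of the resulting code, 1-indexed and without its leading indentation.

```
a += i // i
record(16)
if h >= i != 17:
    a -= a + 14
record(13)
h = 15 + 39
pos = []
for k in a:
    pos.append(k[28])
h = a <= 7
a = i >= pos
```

Transformed code:
a = a + i // i
record(16)
if h >= i != 17:
    a = a - (a + 14)
record(13)
h = 15 + 39
pos = [k[28] for k in a]
h = a <= 7
a = i >= pos

a = i >= pos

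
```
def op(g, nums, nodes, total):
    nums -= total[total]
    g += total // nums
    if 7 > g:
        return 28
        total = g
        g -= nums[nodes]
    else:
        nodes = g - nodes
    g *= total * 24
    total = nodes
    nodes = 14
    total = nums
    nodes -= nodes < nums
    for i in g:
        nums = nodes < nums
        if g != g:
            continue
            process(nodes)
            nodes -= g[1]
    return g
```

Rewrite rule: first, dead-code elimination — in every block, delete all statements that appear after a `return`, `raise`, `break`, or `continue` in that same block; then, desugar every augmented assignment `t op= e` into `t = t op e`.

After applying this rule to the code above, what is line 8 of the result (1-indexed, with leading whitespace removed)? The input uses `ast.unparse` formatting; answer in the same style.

g = g * (total * 24)

Transformed code:
def op(g, nums, nodes, total):
    nums = nums - total[total]
    g = g + total // nums
    if 7 > g:
        return 28
    else:
        nodes = g - nodes
    g = g * (total * 24)
    total = nodes
    nodes = 14
    total = nums
    nodes = nodes - (nodes < nums)
    for i in g:
        nums = nodes < nums
        if g != g:
            continue
    return g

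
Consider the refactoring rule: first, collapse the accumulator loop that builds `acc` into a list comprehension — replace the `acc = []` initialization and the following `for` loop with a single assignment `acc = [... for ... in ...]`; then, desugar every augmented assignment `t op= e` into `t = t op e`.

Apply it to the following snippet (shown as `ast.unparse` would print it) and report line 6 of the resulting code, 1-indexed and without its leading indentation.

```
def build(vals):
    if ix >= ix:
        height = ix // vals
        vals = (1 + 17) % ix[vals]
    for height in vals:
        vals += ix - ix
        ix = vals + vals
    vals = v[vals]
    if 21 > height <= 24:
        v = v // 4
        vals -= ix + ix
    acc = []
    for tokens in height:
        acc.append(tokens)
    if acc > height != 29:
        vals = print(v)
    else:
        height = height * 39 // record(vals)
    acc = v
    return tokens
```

Transformed code:
def build(vals):
    if ix >= ix:
        height = ix // vals
        vals = (1 + 17) % ix[vals]
    for height in vals:
        vals = vals + (ix - ix)
        ix = vals + vals
    vals = v[vals]
    if 21 > height <= 24:
        v = v // 4
        vals = vals - (ix + ix)
    acc = [tokens for tokens in height]
    if acc > height != 29:
        vals = print(v)
    else:
        height = height * 39 // record(vals)
    acc = v
    return tokens

vals = vals + (ix - ix)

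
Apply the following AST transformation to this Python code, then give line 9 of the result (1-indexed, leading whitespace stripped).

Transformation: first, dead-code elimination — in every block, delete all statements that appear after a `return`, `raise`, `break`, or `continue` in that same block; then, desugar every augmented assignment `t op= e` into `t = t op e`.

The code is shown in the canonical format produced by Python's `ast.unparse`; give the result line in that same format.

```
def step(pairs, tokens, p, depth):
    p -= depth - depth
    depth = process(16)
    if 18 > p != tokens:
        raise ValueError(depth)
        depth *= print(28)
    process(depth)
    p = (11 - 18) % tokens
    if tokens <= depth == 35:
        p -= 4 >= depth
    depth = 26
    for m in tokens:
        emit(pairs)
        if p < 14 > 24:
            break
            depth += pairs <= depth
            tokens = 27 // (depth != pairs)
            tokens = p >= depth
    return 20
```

p = p - (4 >= depth)

Transformed code:
def step(pairs, tokens, p, depth):
    p = p - (depth - depth)
    depth = process(16)
    if 18 > p != tokens:
        raise ValueError(depth)
    process(depth)
    p = (11 - 18) % tokens
    if tokens <= depth == 35:
        p = p - (4 >= depth)
    depth = 26
    for m in tokens:
        emit(pairs)
        if p < 14 > 24:
            break
    return 20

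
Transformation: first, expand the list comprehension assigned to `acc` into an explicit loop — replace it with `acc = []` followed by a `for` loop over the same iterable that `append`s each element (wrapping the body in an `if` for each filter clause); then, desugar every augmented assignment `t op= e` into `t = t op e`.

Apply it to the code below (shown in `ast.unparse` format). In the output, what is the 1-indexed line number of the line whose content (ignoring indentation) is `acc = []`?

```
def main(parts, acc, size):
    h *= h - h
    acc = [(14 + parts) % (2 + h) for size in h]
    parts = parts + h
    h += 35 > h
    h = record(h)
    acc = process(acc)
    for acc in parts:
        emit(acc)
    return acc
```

Transformed code:
def main(parts, acc, size):
    h = h * (h - h)
    acc = []
    for size in h:
        acc.append((14 + parts) % (2 + h))
    parts = parts + h
    h = h + (35 > h)
    h = record(h)
    acc = process(acc)
    for acc in parts:
        emit(acc)
    return acc

3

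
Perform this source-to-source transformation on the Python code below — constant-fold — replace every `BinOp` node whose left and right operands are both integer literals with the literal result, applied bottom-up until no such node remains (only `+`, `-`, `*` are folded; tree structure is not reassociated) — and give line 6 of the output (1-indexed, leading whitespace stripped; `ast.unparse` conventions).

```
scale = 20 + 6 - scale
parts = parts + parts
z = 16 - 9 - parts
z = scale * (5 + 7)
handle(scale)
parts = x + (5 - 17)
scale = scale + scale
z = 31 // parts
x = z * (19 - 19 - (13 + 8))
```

Transformed code:
scale = 26 - scale
parts = parts + parts
z = 7 - parts
z = scale * 12
handle(scale)
parts = x + -12
scale = scale + scale
z = 31 // parts
x = z * -21

parts = x + -12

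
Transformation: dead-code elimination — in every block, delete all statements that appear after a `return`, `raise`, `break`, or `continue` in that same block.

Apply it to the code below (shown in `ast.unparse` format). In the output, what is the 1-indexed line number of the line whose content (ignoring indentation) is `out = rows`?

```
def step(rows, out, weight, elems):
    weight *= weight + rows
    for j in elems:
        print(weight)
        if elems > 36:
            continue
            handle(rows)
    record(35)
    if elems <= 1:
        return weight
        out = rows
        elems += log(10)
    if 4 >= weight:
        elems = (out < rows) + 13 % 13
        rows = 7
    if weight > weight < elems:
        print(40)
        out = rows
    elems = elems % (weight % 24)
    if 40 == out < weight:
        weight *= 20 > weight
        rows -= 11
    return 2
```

15

Transformed code:
def step(rows, out, weight, elems):
    weight *= weight + rows
    for j in elems:
        print(weight)
        if elems > 36:
            continue
    record(35)
    if elems <= 1:
        return weight
    if 4 >= weight:
        elems = (out < rows) + 13 % 13
        rows = 7
    if weight > weight < elems:
        print(40)
        out = rows
    elems = elems % (weight % 24)
    if 40 == out < weight:
        weight *= 20 > weight
        rows -= 11
    return 2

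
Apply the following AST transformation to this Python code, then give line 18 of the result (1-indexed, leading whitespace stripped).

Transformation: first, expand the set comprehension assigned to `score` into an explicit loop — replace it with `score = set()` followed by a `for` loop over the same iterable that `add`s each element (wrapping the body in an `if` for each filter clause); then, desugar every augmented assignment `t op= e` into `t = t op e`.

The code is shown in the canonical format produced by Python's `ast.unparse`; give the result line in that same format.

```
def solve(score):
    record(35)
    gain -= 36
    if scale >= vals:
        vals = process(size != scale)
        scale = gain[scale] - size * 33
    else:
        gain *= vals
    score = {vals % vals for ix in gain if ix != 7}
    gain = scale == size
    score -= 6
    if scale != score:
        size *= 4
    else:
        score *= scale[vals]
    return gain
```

Transformed code:
def solve(score):
    record(35)
    gain = gain - 36
    if scale >= vals:
        vals = process(size != scale)
        scale = gain[scale] - size * 33
    else:
        gain = gain * vals
    score = set()
    for ix in gain:
        if ix != 7:
            score.add(vals % vals)
    gain = scale == size
    score = score - 6
    if scale != score:
        size = size * 4
    else:
        score = score * scale[vals]
    return gain

score = score * scale[vals]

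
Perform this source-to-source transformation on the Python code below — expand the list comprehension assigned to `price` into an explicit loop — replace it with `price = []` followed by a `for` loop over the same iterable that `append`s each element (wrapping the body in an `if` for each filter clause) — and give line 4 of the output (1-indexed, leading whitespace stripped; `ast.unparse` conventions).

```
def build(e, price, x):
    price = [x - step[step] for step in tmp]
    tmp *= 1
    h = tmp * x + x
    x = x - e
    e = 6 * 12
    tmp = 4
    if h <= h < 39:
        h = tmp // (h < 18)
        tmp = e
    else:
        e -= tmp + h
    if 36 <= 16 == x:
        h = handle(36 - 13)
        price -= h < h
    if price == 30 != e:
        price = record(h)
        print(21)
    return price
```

price.append(x - step[step])

Transformed code:
def build(e, price, x):
    price = []
    for step in tmp:
        price.append(x - step[step])
    tmp *= 1
    h = tmp * x + x
    x = x - e
    e = 6 * 12
    tmp = 4
    if h <= h < 39:
        h = tmp // (h < 18)
        tmp = e
    else:
        e -= tmp + h
    if 36 <= 16 == x:
        h = handle(36 - 13)
        price -= h < h
    if price == 30 != e:
        price = record(h)
        print(21)
    return price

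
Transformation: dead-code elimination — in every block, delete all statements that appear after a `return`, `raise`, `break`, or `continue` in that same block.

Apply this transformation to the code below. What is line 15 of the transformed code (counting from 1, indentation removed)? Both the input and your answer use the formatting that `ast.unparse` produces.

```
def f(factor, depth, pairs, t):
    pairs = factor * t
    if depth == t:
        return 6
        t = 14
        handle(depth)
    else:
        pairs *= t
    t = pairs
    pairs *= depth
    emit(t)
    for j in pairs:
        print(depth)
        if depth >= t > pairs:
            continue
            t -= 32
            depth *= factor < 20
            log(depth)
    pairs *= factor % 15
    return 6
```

return 6

Transformed code:
def f(factor, depth, pairs, t):
    pairs = factor * t
    if depth == t:
        return 6
    else:
        pairs *= t
    t = pairs
    pairs *= depth
    emit(t)
    for j in pairs:
        print(depth)
        if depth >= t > pairs:
            continue
    pairs *= factor % 15
    return 6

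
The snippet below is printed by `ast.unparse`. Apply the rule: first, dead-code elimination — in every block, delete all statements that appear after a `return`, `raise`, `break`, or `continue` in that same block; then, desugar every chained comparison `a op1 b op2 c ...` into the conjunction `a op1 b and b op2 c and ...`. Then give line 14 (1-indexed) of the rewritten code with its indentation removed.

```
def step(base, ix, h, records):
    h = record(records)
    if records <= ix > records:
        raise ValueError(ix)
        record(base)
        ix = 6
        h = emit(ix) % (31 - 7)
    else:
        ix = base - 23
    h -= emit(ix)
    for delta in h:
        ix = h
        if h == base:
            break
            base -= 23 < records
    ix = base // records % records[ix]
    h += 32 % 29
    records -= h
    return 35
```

Transformed code:
def step(base, ix, h, records):
    h = record(records)
    if records <= ix and ix > records:
        raise ValueError(ix)
    else:
        ix = base - 23
    h -= emit(ix)
    for delta in h:
        ix = h
        if h == base:
            break
    ix = base // records % records[ix]
    h += 32 % 29
    records -= h
    return 35

records -= h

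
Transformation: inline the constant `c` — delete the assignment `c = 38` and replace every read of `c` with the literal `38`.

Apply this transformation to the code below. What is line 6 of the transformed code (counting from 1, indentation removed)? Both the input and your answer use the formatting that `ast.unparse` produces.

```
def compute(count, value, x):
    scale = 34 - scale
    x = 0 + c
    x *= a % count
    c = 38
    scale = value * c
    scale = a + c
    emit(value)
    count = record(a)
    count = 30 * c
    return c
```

Transformed code:
def compute(count, value, x):
    scale = 34 - scale
    x = 0 + 38
    x *= a % count
    scale = value * 38
    scale = a + 38
    emit(value)
    count = record(a)
    count = 30 * 38
    return 38

scale = a + 38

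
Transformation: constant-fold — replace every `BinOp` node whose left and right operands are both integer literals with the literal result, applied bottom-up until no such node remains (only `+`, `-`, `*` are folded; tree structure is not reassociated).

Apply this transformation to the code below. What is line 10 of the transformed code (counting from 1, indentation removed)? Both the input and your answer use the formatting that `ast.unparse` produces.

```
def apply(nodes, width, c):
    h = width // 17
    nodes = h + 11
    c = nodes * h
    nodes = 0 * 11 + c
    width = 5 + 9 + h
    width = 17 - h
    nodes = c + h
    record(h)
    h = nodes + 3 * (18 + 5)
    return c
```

h = nodes + 69

Transformed code:
def apply(nodes, width, c):
    h = width // 17
    nodes = h + 11
    c = nodes * h
    nodes = 0 + c
    width = 14 + h
    width = 17 - h
    nodes = c + h
    record(h)
    h = nodes + 69
    return c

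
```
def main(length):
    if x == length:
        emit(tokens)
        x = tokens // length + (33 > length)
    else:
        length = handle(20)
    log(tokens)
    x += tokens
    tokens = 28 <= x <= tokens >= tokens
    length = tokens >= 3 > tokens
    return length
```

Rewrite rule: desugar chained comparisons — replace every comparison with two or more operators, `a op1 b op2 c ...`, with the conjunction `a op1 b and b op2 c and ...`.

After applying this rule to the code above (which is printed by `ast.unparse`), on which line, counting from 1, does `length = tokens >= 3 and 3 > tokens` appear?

10

Transformed code:
def main(length):
    if x == length:
        emit(tokens)
        x = tokens // length + (33 > length)
    else:
        length = handle(20)
    log(tokens)
    x += tokens
    tokens = 28 <= x and x <= tokens and (tokens >= tokens)
    length = tokens >= 3 and 3 > tokens
    return length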